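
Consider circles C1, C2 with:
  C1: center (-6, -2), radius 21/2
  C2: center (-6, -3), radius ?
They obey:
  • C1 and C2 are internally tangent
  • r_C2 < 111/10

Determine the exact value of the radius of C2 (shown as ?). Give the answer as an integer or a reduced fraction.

19/2

1. [int C1,C2]  r_C2² − 21r_C2 + 437/4 = 0  ⇒  r_C2 = 19/2 or 23/2
2. given r_C2 < 111/10: keep 19/2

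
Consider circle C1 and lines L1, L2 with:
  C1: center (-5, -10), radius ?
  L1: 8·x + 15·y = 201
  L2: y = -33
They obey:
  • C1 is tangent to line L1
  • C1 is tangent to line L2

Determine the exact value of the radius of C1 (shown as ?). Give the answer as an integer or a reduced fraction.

23

1. [C1‖L1]  r_C1² − 529 = 0  ⇒  r_C1 = 23 (r>0 drops 1)
2. [C1‖L2]  r_C1² − 529 = 0  ⇒  r_C1 = 23 (r>0 drops 1)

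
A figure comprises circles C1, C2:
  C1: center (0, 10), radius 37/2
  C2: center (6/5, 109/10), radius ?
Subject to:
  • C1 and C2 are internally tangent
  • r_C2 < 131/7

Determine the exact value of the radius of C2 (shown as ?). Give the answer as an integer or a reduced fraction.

17

1. [int C1,C2]  r_C2² − 37r_C2 + 340 = 0  ⇒  r_C2 = 17 or 20
2. given r_C2 < 131/7: keep 17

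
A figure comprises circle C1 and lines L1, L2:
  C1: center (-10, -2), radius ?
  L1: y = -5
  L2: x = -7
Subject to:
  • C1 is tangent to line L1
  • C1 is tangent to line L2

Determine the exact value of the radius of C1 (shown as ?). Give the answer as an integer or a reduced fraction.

3

1. [C1‖L1]  r_C1² − 9 = 0  ⇒  r_C1 = 3 (r>0 drops 1)
2. [C1‖L2]  r_C1² − 9 = 0  ⇒  r_C1 = 3 (r>0 drops 1)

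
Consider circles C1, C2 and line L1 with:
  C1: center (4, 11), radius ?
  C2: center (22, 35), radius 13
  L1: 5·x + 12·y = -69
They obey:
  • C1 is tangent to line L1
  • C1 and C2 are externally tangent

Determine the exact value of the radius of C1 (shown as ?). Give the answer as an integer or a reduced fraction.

1. [C1‖L1]  r_C1² − 289 = 0  ⇒  r_C1 = 17 (r>0 drops 1)
2. [ext C1·C2]  r_C1² + 26r_C1 − 731 = 0  ⇒  r_C1 = 17 (r>0 drops 1)

17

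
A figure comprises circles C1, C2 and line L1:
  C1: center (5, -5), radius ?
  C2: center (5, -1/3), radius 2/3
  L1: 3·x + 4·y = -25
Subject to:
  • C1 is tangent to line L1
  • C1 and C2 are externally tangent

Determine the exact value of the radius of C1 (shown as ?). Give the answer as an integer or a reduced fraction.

4

1. [C1‖L1]  r_C1² − 16 = 0  ⇒  r_C1 = 4 (r>0 drops 1)
2. [ext C1·C2]  r_C1² + (4/3)r_C1 − 64/3 = 0  ⇒  r_C1 = 4 (r>0 drops 1)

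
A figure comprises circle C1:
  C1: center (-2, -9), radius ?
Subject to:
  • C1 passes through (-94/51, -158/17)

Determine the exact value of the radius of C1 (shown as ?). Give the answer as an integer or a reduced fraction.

1/3

1. [C1∋P]  r_C1² − 1/9 = 0  ⇒  r_C1 = 1/3 (r>0 drops 1)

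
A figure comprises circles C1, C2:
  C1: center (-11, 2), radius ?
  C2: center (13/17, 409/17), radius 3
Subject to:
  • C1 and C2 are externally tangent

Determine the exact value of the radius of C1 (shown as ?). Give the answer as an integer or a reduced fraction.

1. [ext C1·C2]  r_C1² + 6r_C1 − 616 = 0  ⇒  r_C1 = 22 (r>0 drops 1)

22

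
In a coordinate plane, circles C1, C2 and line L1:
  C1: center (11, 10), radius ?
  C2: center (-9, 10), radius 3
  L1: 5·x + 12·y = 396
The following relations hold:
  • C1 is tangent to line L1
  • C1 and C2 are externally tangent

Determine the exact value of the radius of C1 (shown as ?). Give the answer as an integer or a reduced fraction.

17

1. [C1‖L1]  r_C1² − 289 = 0  ⇒  r_C1 = 17 (r>0 drops 1)
2. [ext C1·C2]  r_C1² + 6r_C1 − 391 = 0  ⇒  r_C1 = 17 (r>0 drops 1)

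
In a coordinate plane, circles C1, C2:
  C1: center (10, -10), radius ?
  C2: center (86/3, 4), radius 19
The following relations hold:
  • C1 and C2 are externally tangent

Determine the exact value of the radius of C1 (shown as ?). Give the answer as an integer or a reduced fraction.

13/3

1. [ext C1·C2]  r_C1² + 38r_C1 − 1651/9 = 0  ⇒  r_C1 = 13/3 (r>0 drops 1)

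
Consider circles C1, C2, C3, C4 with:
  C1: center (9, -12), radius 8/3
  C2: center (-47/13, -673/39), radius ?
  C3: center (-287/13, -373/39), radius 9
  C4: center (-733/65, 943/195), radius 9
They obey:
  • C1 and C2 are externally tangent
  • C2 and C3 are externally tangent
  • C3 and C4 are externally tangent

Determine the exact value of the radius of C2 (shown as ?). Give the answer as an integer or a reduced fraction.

1. [ext C1·C2]  r_C2² + (16/3)r_C2 − 539/3 = 0  ⇒  r_C2 = 11 (r>0 drops 1)
2. [ext C2·C3]  r_C2² + 18r_C2 − 319 = 0  ⇒  r_C2 = 11 (r>0 drops 1)

11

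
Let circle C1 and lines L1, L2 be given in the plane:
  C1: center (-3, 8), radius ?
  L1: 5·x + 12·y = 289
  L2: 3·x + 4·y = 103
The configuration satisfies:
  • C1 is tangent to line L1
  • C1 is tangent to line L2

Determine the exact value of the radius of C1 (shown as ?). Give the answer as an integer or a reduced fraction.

16

1. [C1‖L1]  r_C1² − 256 = 0  ⇒  r_C1 = 16 (r>0 drops 1)
2. [C1‖L2]  r_C1² − 256 = 0  ⇒  r_C1 = 16 (r>0 drops 1)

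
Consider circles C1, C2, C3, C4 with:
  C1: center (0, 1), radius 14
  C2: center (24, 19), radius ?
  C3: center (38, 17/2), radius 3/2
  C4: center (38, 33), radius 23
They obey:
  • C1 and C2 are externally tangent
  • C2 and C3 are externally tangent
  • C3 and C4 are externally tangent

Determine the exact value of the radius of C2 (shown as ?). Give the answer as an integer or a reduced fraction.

1. [ext C1·C2]  r_C2² + 28r_C2 − 704 = 0  ⇒  r_C2 = 16 (r>0 drops 1)
2. [ext C2·C3]  r_C2² + 3r_C2 − 304 = 0  ⇒  r_C2 = 16 (r>0 drops 1)

16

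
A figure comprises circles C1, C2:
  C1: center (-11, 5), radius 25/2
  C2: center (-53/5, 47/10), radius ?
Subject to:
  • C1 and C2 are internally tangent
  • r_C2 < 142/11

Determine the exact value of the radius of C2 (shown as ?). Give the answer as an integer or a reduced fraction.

12

1. [int C1,C2]  r_C2² − 25r_C2 + 156 = 0  ⇒  r_C2 = 12 or 13
2. given r_C2 < 142/11: keep 12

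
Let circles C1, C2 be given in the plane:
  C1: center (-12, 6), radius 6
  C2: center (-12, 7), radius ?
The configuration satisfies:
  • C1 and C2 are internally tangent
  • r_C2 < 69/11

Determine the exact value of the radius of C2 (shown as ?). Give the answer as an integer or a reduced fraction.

1. [int C1,C2]  r_C2² − 12r_C2 + 35 = 0  ⇒  r_C2 = 5 or 7
2. given r_C2 < 69/11: keep 5

5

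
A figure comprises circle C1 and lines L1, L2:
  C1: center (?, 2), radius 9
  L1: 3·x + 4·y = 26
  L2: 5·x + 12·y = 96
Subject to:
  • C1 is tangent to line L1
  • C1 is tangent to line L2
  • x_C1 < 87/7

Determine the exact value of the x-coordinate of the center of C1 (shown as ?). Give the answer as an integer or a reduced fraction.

1. [C1‖L1]  x_C1² − 12x_C1 − 189 = 0  ⇒  x_C1 = -9 or 21
2. [C1‖L2]  x_C1² − (144/5)x_C1 − 1701/5 = 0  ⇒  x_C1 = -9 or 189/5

-9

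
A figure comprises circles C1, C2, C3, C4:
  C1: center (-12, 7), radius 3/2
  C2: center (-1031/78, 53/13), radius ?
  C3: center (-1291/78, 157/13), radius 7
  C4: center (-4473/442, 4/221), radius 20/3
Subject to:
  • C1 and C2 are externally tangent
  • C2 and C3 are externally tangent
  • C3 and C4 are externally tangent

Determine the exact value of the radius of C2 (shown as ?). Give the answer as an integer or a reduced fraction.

5/3

1. [ext C1·C2]  r_C2² + 3r_C2 − 70/9 = 0  ⇒  r_C2 = 5/3 (r>0 drops 1)
2. [ext C2·C3]  r_C2² + 14r_C2 − 235/9 = 0  ⇒  r_C2 = 5/3 (r>0 drops 1)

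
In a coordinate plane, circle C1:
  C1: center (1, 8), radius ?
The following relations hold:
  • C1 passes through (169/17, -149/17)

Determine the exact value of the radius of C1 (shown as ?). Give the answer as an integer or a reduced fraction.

19

1. [C1∋P]  r_C1² − 361 = 0  ⇒  r_C1 = 19 (r>0 drops 1)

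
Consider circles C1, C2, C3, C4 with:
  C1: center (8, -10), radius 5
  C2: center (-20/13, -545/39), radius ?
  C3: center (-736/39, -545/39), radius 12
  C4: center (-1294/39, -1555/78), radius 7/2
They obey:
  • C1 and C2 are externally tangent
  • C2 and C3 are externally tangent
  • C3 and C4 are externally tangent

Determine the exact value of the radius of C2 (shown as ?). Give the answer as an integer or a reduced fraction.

16/3

1. [ext C1·C2]  r_C2² + 10r_C2 − 736/9 = 0  ⇒  r_C2 = 16/3 (r>0 drops 1)
2. [ext C2·C3]  r_C2² + 24r_C2 − 1408/9 = 0  ⇒  r_C2 = 16/3 (r>0 drops 1)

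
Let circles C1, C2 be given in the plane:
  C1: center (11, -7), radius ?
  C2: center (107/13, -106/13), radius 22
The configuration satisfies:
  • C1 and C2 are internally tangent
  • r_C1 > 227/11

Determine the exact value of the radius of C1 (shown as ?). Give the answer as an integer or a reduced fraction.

1. [int C1,C2]  r_C1² − 44r_C1 + 475 = 0  ⇒  r_C1 = 19 or 25
2. given r_C1 > 227/11: keep 25

25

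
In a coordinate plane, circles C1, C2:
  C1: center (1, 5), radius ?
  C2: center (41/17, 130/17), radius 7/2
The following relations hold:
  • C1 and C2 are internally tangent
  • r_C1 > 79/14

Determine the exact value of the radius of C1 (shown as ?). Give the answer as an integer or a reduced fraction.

13/2

1. [int C1,C2]  r_C1² − 7r_C1 + 13/4 = 0  ⇒  r_C1 = 1/2 or 13/2
2. given r_C1 > 79/14: keep 13/2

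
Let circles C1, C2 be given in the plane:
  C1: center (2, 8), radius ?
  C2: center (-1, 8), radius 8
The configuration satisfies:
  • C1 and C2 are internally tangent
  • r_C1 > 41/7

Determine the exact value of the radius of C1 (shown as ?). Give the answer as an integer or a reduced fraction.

11

1. [int C1,C2]  r_C1² − 16r_C1 + 55 = 0  ⇒  r_C1 = 5 or 11
2. given r_C1 > 41/7: keep 11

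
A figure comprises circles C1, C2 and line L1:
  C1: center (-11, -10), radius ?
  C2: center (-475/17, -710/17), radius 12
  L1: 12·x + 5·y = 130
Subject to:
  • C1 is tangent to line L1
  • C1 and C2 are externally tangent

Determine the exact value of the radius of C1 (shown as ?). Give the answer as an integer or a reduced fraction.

1. [C1‖L1]  r_C1² − 576 = 0  ⇒  r_C1 = 24 (r>0 drops 1)
2. [ext C1·C2]  r_C1² + 24r_C1 − 1152 = 0  ⇒  r_C1 = 24 (r>0 drops 1)

24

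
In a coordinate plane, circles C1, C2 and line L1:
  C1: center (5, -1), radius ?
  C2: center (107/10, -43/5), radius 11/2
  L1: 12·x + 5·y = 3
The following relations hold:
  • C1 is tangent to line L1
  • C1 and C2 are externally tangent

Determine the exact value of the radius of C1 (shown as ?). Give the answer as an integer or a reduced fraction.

1. [C1‖L1]  r_C1² − 16 = 0  ⇒  r_C1 = 4 (r>0 drops 1)
2. [ext C1·C2]  r_C1² + 11r_C1 − 60 = 0  ⇒  r_C1 = 4 (r>0 drops 1)

4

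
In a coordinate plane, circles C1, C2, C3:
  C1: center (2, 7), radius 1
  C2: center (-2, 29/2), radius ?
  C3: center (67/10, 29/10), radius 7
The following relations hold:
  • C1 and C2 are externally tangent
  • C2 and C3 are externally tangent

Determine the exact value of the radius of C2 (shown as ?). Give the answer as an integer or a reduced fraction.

1. [ext C1·C2]  r_C2² + 2r_C2 − 285/4 = 0  ⇒  r_C2 = 15/2 (r>0 drops 1)
2. [ext C2·C3]  r_C2² + 14r_C2 − 645/4 = 0  ⇒  r_C2 = 15/2 (r>0 drops 1)

15/2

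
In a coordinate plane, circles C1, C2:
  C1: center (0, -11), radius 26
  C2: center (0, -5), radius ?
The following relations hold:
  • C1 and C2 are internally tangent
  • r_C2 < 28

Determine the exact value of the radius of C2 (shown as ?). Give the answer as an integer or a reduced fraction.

20

1. [int C1,C2]  r_C2² − 52r_C2 + 640 = 0  ⇒  r_C2 = 20 or 32
2. given r_C2 < 28: keep 20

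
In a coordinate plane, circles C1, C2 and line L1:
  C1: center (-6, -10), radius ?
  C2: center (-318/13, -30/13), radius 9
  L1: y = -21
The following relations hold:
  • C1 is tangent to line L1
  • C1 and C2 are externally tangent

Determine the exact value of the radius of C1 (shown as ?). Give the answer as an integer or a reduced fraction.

1. [C1‖L1]  r_C1² − 121 = 0  ⇒  r_C1 = 11 (r>0 drops 1)
2. [ext C1·C2]  r_C1² + 18r_C1 − 319 = 0  ⇒  r_C1 = 11 (r>0 drops 1)

11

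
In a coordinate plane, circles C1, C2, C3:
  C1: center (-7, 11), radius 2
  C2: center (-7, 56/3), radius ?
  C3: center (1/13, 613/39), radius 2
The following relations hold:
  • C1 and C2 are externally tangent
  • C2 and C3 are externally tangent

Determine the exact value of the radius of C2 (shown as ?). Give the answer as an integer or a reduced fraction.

1. [ext C1·C2]  r_C2² + 4r_C2 − 493/9 = 0  ⇒  r_C2 = 17/3 (r>0 drops 1)
2. [ext C2·C3]  r_C2² + 4r_C2 − 493/9 = 0  ⇒  r_C2 = 17/3 (r>0 drops 1)

17/3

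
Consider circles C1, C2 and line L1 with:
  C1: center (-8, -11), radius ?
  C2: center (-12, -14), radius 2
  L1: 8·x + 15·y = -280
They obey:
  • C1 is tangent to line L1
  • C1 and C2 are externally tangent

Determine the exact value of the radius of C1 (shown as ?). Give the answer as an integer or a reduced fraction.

3

1. [C1‖L1]  r_C1² − 9 = 0  ⇒  r_C1 = 3 (r>0 drops 1)
2. [ext C1·C2]  r_C1² + 4r_C1 − 21 = 0  ⇒  r_C1 = 3 (r>0 drops 1)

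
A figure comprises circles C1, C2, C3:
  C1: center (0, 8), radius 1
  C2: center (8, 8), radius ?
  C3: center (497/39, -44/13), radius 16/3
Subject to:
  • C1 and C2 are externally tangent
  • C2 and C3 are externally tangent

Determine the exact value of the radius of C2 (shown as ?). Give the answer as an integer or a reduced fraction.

1. [ext C1·C2]  r_C2² + 2r_C2 − 63 = 0  ⇒  r_C2 = 7 (r>0 drops 1)
2. [ext C2·C3]  r_C2² + (32/3)r_C2 − 371/3 = 0  ⇒  r_C2 = 7 (r>0 drops 1)

7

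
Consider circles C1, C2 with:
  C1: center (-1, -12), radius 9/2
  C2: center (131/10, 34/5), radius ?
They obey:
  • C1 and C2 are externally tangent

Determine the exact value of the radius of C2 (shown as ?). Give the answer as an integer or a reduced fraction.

19

1. [ext C1·C2]  r_C2² + 9r_C2 − 532 = 0  ⇒  r_C2 = 19 (r>0 drops 1)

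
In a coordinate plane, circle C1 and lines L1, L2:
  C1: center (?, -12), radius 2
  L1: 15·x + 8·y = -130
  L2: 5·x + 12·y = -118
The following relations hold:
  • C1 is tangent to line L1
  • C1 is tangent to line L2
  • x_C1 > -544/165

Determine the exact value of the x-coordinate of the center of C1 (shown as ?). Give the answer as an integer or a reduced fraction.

1. [C1‖L1]  x_C1² + (68/15)x_C1 = 0  ⇒  x_C1 = -68/15 or 0
2. [C1‖L2]  x_C1² − (52/5)x_C1 = 0  ⇒  x_C1 = 0 or 52/5

0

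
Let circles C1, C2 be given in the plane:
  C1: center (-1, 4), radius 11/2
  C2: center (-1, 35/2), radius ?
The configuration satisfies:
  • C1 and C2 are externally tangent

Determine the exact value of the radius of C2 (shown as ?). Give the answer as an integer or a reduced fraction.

1. [ext C1·C2]  r_C2² + 11r_C2 − 152 = 0  ⇒  r_C2 = 8 (r>0 drops 1)

8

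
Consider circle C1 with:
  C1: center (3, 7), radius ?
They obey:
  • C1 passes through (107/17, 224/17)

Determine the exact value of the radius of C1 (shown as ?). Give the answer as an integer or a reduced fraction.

1. [C1∋P]  r_C1² − 49 = 0  ⇒  r_C1 = 7 (r>0 drops 1)

7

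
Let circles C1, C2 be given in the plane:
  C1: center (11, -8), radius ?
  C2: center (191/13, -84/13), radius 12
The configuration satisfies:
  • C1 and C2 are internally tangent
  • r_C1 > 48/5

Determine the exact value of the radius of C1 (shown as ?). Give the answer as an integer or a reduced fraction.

16

1. [int C1,C2]  r_C1² − 24r_C1 + 128 = 0  ⇒  r_C1 = 8 or 16
2. given r_C1 > 48/5: keep 16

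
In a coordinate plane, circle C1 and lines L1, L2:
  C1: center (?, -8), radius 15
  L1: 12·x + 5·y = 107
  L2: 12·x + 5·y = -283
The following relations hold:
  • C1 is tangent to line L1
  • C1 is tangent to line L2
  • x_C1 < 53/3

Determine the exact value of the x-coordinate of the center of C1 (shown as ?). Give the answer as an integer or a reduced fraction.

1. [C1‖L1]  x_C1² − (49/2)x_C1 − 114 = 0  ⇒  x_C1 = -4 or 57/2
2. [C1‖L2]  x_C1² + (81/2)x_C1 + 146 = 0  ⇒  x_C1 = -73/2 or -4

-4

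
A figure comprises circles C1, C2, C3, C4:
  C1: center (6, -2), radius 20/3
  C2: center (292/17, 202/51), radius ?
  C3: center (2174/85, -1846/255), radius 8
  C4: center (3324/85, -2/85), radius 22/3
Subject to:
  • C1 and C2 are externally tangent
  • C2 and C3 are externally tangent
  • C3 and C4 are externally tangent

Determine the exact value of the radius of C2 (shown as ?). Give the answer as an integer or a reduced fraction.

1. [ext C1·C2]  r_C2² + (40/3)r_C2 − 116 = 0  ⇒  r_C2 = 6 (r>0 drops 1)
2. [ext C2·C3]  r_C2² + 16r_C2 − 132 = 0  ⇒  r_C2 = 6 (r>0 drops 1)

6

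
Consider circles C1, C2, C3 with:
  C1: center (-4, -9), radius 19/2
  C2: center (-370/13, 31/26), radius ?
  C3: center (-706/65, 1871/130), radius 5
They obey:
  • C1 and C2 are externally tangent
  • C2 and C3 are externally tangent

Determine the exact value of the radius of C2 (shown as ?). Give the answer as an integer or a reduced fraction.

17

1. [ext C1·C2]  r_C2² + 19r_C2 − 612 = 0  ⇒  r_C2 = 17 (r>0 drops 1)
2. [ext C2·C3]  r_C2² + 10r_C2 − 459 = 0  ⇒  r_C2 = 17 (r>0 drops 1)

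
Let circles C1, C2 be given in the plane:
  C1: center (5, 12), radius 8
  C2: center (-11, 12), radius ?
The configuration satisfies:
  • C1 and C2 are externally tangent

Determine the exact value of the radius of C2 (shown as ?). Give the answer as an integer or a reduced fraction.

1. [ext C1·C2]  r_C2² + 16r_C2 − 192 = 0  ⇒  r_C2 = 8 (r>0 drops 1)

8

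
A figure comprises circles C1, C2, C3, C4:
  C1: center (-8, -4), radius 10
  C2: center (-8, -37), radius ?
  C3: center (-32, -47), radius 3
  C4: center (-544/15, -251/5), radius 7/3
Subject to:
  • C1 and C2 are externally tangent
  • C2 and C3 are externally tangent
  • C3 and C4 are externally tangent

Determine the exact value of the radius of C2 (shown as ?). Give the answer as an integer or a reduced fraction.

23

1. [ext C1·C2]  r_C2² + 20r_C2 − 989 = 0  ⇒  r_C2 = 23 (r>0 drops 1)
2. [ext C2·C3]  r_C2² + 6r_C2 − 667 = 0  ⇒  r_C2 = 23 (r>0 drops 1)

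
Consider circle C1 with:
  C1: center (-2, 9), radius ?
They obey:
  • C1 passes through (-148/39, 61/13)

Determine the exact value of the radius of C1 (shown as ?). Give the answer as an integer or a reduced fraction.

1. [C1∋P]  r_C1² − 196/9 = 0  ⇒  r_C1 = 14/3 (r>0 drops 1)

14/3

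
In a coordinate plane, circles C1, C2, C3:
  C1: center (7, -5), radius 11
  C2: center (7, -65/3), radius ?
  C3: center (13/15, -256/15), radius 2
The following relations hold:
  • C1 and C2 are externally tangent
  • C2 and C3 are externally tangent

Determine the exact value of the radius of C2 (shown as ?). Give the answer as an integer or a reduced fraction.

17/3

1. [ext C1·C2]  r_C2² + 22r_C2 − 1411/9 = 0  ⇒  r_C2 = 17/3 (r>0 drops 1)
2. [ext C2·C3]  r_C2² + 4r_C2 − 493/9 = 0  ⇒  r_C2 = 17/3 (r>0 drops 1)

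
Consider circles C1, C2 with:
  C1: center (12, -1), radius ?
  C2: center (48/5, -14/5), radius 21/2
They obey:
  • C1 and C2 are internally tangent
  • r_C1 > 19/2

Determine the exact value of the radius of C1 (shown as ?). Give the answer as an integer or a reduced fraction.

27/2

1. [int C1,C2]  r_C1² − 21r_C1 + 405/4 = 0  ⇒  r_C1 = 15/2 or 27/2
2. given r_C1 > 19/2: keep 27/2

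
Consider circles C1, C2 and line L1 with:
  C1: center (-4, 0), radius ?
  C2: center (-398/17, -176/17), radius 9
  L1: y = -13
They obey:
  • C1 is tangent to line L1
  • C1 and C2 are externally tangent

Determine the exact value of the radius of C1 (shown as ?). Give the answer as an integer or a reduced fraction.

1. [C1‖L1]  r_C1² − 169 = 0  ⇒  r_C1 = 13 (r>0 drops 1)
2. [ext C1·C2]  r_C1² + 18r_C1 − 403 = 0  ⇒  r_C1 = 13 (r>0 drops 1)

13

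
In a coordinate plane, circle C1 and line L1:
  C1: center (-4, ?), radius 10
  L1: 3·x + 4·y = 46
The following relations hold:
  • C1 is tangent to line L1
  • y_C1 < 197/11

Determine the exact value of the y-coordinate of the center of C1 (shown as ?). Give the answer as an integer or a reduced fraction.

1. [C1‖L1]  y_C1² − 29y_C1 + 54 = 0  ⇒  y_C1 = 2 or 27
2. given y_C1 < 197/11: keep 2

2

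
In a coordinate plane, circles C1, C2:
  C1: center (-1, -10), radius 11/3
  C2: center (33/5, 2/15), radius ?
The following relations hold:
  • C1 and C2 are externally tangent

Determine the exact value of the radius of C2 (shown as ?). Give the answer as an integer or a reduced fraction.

9

1. [ext C1·C2]  r_C2² + (22/3)r_C2 − 147 = 0  ⇒  r_C2 = 9 (r>0 drops 1)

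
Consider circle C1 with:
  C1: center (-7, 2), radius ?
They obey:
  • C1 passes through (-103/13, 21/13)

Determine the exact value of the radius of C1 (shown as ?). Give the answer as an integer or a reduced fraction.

1. [C1∋P]  r_C1² − 1 = 0  ⇒  r_C1 = 1 (r>0 drops 1)

1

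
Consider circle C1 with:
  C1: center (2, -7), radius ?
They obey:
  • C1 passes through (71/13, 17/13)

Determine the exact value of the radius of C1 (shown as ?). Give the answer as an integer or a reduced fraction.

9

1. [C1∋P]  r_C1² − 81 = 0  ⇒  r_C1 = 9 (r>0 drops 1)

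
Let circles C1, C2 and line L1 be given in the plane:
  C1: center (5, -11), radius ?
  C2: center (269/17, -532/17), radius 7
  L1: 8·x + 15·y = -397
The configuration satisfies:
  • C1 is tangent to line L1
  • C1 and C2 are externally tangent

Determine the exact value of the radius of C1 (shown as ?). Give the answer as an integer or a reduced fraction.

16

1. [C1‖L1]  r_C1² − 256 = 0  ⇒  r_C1 = 16 (r>0 drops 1)
2. [ext C1·C2]  r_C1² + 14r_C1 − 480 = 0  ⇒  r_C1 = 16 (r>0 drops 1)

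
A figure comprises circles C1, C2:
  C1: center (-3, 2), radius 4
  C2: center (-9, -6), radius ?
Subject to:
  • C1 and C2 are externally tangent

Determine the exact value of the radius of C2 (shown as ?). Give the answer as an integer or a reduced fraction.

6

1. [ext C1·C2]  r_C2² + 8r_C2 − 84 = 0  ⇒  r_C2 = 6 (r>0 drops 1)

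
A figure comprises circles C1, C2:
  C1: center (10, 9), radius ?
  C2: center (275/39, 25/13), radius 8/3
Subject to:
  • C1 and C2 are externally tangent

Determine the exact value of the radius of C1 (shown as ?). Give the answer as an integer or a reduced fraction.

1. [ext C1·C2]  r_C1² + (16/3)r_C1 − 155/3 = 0  ⇒  r_C1 = 5 (r>0 drops 1)

5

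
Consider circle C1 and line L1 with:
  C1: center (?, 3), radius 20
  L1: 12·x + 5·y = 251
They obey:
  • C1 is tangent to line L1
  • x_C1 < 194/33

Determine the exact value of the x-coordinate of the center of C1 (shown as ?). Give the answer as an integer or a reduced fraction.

-2

1. [C1‖L1]  x_C1² − (118/3)x_C1 − 248/3 = 0  ⇒  x_C1 = -2 or 124/3
2. given x_C1 < 194/33: keep -2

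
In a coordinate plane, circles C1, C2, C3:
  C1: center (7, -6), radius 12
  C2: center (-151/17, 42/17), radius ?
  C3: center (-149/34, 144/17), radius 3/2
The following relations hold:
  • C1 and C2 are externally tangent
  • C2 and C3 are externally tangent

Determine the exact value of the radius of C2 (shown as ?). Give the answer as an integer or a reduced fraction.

6

1. [ext C1·C2]  r_C2² + 24r_C2 − 180 = 0  ⇒  r_C2 = 6 (r>0 drops 1)
2. [ext C2·C3]  r_C2² + 3r_C2 − 54 = 0  ⇒  r_C2 = 6 (r>0 drops 1)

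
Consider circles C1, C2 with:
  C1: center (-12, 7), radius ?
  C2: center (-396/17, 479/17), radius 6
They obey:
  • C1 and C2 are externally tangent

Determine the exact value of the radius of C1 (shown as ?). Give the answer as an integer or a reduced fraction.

18

1. [ext C1·C2]  r_C1² + 12r_C1 − 540 = 0  ⇒  r_C1 = 18 (r>0 drops 1)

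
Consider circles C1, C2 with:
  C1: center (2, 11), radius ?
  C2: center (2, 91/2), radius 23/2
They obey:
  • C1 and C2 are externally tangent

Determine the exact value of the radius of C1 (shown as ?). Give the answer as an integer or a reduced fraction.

1. [ext C1·C2]  r_C1² + 23r_C1 − 1058 = 0  ⇒  r_C1 = 23 (r>0 drops 1)

23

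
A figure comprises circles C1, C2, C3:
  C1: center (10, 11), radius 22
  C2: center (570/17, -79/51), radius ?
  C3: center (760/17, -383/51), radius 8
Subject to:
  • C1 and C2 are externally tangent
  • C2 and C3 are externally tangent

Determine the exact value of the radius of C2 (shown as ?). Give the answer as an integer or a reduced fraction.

14/3

1. [ext C1·C2]  r_C2² + 44r_C2 − 2044/9 = 0  ⇒  r_C2 = 14/3 (r>0 drops 1)
2. [ext C2·C3]  r_C2² + 16r_C2 − 868/9 = 0  ⇒  r_C2 = 14/3 (r>0 drops 1)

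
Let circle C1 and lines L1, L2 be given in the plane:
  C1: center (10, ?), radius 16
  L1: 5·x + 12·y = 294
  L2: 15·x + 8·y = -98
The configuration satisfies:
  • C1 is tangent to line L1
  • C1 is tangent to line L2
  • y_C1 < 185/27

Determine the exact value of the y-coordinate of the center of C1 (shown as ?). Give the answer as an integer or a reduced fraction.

1. [C1‖L1]  y_C1² − (122/3)y_C1 + 113 = 0  ⇒  y_C1 = 3 or 113/3
2. [C1‖L2]  y_C1² + 62y_C1 − 195 = 0  ⇒  y_C1 = -65 or 3

3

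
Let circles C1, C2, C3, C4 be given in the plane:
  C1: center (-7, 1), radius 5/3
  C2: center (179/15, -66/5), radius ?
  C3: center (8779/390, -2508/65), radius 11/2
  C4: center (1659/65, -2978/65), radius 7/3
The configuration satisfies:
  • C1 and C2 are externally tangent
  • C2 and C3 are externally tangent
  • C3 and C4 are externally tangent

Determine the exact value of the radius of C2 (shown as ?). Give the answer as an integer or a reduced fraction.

22

1. [ext C1·C2]  r_C2² + (10/3)r_C2 − 1672/3 = 0  ⇒  r_C2 = 22 (r>0 drops 1)
2. [ext C2·C3]  r_C2² + 11r_C2 − 726 = 0  ⇒  r_C2 = 22 (r>0 drops 1)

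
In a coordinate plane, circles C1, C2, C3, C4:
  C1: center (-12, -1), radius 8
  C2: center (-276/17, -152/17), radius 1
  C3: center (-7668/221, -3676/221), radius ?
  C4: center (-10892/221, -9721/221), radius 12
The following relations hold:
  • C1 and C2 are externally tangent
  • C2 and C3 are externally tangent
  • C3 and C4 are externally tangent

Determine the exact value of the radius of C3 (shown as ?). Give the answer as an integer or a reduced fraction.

1. [ext C2·C3]  r_C3² + 2r_C3 − 399 = 0  ⇒  r_C3 = 19 (r>0 drops 1)
2. [ext C3·C4]  r_C3² + 24r_C3 − 817 = 0  ⇒  r_C3 = 19 (r>0 drops 1)

19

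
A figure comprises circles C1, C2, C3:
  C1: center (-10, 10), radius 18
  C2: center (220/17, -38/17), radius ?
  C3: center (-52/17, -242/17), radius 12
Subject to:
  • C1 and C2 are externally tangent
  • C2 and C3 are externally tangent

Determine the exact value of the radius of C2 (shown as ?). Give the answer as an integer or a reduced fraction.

1. [ext C1·C2]  r_C2² + 36r_C2 − 352 = 0  ⇒  r_C2 = 8 (r>0 drops 1)
2. [ext C2·C3]  r_C2² + 24r_C2 − 256 = 0  ⇒  r_C2 = 8 (r>0 drops 1)

8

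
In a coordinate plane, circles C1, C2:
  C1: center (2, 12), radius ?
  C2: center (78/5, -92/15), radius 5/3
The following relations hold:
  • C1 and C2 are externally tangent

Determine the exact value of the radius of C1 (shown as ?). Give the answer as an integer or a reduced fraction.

1. [ext C1·C2]  r_C1² + (10/3)r_C1 − 511 = 0  ⇒  r_C1 = 21 (r>0 drops 1)

21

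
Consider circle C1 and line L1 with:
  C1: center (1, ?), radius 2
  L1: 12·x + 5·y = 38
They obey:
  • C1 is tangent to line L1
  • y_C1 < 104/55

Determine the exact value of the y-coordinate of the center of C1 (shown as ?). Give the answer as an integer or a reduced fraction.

1. [C1‖L1]  y_C1² − (52/5)y_C1 = 0  ⇒  y_C1 = 0 or 52/5
2. given y_C1 < 104/55: keep 0

0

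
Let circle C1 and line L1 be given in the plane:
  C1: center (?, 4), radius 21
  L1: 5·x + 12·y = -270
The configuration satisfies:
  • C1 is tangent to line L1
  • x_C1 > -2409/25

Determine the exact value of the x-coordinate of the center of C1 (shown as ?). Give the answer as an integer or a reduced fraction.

1. [C1‖L1]  x_C1² + (636/5)x_C1 + 5319/5 = 0  ⇒  x_C1 = -591/5 or -9
2. given x_C1 > -2409/25: keep -9

-9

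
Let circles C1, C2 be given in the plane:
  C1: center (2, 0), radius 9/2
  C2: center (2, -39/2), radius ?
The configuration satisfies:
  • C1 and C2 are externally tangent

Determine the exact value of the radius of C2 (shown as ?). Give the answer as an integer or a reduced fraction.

15

1. [ext C1·C2]  r_C2² + 9r_C2 − 360 = 0  ⇒  r_C2 = 15 (r>0 drops 1)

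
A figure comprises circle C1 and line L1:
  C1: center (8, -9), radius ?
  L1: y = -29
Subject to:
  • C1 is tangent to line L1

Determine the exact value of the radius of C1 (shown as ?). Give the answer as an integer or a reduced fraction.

20

1. [C1‖L1]  r_C1² − 400 = 0  ⇒  r_C1 = 20 (r>0 drops 1)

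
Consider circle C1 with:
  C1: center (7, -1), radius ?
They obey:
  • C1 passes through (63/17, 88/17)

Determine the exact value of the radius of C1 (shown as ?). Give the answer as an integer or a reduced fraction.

1. [C1∋P]  r_C1² − 49 = 0  ⇒  r_C1 = 7 (r>0 drops 1)

7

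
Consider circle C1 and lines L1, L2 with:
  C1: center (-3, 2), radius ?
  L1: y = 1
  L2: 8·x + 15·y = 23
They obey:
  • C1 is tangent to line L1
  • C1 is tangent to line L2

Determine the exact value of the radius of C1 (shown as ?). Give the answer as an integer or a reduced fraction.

1. [C1‖L1]  r_C1² − 1 = 0  ⇒  r_C1 = 1 (r>0 drops 1)
2. [C1‖L2]  r_C1² − 1 = 0  ⇒  r_C1 = 1 (r>0 drops 1)

1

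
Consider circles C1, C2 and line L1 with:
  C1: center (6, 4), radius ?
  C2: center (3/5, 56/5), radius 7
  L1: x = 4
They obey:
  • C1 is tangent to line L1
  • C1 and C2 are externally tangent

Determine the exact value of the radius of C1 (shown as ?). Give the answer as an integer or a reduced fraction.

1. [C1‖L1]  r_C1² − 4 = 0  ⇒  r_C1 = 2 (r>0 drops 1)
2. [ext C1·C2]  r_C1² + 14r_C1 − 32 = 0  ⇒  r_C1 = 2 (r>0 drops 1)

2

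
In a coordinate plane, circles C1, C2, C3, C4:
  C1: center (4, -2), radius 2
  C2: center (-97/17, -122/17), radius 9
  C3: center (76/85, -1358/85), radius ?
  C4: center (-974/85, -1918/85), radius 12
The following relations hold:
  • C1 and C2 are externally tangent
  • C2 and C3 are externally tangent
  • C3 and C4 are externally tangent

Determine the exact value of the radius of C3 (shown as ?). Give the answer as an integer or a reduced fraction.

1. [ext C2·C3]  r_C3² + 18r_C3 − 40 = 0  ⇒  r_C3 = 2 (r>0 drops 1)
2. [ext C3·C4]  r_C3² + 24r_C3 − 52 = 0  ⇒  r_C3 = 2 (r>0 drops 1)

2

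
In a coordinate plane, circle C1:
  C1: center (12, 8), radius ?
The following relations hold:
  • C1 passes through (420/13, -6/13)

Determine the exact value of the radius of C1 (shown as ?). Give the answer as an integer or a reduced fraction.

1. [C1∋P]  r_C1² − 484 = 0  ⇒  r_C1 = 22 (r>0 drops 1)

22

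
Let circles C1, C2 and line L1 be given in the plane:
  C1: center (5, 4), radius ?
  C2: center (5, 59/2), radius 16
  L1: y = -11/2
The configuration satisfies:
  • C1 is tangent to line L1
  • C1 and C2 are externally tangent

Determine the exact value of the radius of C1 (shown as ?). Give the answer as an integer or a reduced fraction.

19/2

1. [C1‖L1]  r_C1² − 361/4 = 0  ⇒  r_C1 = 19/2 (r>0 drops 1)
2. [ext C1·C2]  r_C1² + 32r_C1 − 1577/4 = 0  ⇒  r_C1 = 19/2 (r>0 drops 1)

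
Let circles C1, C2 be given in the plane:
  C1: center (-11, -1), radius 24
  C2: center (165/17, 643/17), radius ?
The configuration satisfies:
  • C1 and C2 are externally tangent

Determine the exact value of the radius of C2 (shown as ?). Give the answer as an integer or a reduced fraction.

20

1. [ext C1·C2]  r_C2² + 48r_C2 − 1360 = 0  ⇒  r_C2 = 20 (r>0 drops 1)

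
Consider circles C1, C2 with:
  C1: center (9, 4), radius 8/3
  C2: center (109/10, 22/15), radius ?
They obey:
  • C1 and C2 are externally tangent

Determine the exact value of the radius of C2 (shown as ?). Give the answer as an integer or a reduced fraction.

1. [ext C1·C2]  r_C2² + (16/3)r_C2 − 35/12 = 0  ⇒  r_C2 = 1/2 (r>0 drops 1)

1/2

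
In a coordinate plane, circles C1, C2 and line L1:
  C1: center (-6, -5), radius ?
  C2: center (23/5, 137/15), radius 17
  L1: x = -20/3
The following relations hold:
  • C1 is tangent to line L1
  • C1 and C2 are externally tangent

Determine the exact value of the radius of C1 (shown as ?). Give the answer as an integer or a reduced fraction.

1. [C1‖L1]  r_C1² − 4/9 = 0  ⇒  r_C1 = 2/3 (r>0 drops 1)
2. [ext C1·C2]  r_C1² + 34r_C1 − 208/9 = 0  ⇒  r_C1 = 2/3 (r>0 drops 1)

2/3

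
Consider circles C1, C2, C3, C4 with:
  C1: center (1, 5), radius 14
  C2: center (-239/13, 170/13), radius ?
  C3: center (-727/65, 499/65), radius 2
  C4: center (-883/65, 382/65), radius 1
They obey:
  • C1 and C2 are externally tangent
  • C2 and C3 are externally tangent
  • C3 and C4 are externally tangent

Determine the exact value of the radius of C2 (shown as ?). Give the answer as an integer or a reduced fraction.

1. [ext C1·C2]  r_C2² + 28r_C2 − 245 = 0  ⇒  r_C2 = 7 (r>0 drops 1)
2. [ext C2·C3]  r_C2² + 4r_C2 − 77 = 0  ⇒  r_C2 = 7 (r>0 drops 1)

7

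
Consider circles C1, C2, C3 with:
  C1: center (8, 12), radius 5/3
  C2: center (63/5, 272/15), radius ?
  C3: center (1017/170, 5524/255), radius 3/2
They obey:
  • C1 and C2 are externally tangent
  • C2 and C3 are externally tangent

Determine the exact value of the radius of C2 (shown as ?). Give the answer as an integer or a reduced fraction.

1. [ext C1·C2]  r_C2² + (10/3)r_C2 − 56 = 0  ⇒  r_C2 = 6 (r>0 drops 1)
2. [ext C2·C3]  r_C2² + 3r_C2 − 54 = 0  ⇒  r_C2 = 6 (r>0 drops 1)

6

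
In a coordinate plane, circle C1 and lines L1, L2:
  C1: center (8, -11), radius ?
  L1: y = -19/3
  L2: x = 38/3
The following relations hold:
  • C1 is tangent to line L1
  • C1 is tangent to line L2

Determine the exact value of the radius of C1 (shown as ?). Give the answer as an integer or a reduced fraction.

1. [C1‖L1]  r_C1² − 196/9 = 0  ⇒  r_C1 = 14/3 (r>0 drops 1)
2. [C1‖L2]  r_C1² − 196/9 = 0  ⇒  r_C1 = 14/3 (r>0 drops 1)

14/3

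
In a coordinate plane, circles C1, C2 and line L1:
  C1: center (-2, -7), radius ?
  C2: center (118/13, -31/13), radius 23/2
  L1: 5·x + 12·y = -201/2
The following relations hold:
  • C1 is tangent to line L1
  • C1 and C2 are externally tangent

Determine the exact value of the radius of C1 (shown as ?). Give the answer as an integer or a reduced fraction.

1. [C1‖L1]  r_C1² − 1/4 = 0  ⇒  r_C1 = 1/2 (r>0 drops 1)
2. [ext C1·C2]  r_C1² + 23r_C1 − 47/4 = 0  ⇒  r_C1 = 1/2 (r>0 drops 1)

1/2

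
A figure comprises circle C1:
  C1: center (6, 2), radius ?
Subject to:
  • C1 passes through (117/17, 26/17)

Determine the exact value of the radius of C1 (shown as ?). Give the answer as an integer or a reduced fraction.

1. [C1∋P]  r_C1² − 1 = 0  ⇒  r_C1 = 1 (r>0 drops 1)

1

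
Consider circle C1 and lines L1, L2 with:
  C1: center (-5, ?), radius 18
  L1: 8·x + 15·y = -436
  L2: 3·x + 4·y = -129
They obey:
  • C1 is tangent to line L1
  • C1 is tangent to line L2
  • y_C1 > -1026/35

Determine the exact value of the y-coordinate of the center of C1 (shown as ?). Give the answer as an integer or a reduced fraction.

-6

1. [C1‖L1]  y_C1² + (264/5)y_C1 + 1404/5 = 0  ⇒  y_C1 = -234/5 or -6
2. [C1‖L2]  y_C1² + 57y_C1 + 306 = 0  ⇒  y_C1 = -51 or -6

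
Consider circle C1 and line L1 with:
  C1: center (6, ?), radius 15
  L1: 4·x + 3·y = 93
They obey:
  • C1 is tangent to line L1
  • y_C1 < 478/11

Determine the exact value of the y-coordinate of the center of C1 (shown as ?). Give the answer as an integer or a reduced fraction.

-2

1. [C1‖L1]  y_C1² − 46y_C1 − 96 = 0  ⇒  y_C1 = -2 or 48
2. given y_C1 < 478/11: keep -2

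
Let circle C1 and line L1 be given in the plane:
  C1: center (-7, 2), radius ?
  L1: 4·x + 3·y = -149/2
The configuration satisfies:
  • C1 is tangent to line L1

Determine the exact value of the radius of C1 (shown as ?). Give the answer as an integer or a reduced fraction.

1. [C1‖L1]  r_C1² − 441/4 = 0  ⇒  r_C1 = 21/2 (r>0 drops 1)

21/2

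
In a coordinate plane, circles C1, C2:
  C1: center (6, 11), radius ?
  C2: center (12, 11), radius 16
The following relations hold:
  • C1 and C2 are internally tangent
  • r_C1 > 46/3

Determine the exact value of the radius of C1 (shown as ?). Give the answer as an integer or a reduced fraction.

22

1. [int C1,C2]  r_C1² − 32r_C1 + 220 = 0  ⇒  r_C1 = 10 or 22
2. given r_C1 > 46/3: keep 22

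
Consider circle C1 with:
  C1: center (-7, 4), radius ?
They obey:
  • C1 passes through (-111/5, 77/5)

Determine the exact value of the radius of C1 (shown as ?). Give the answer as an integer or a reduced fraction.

19

1. [C1∋P]  r_C1² − 361 = 0  ⇒  r_C1 = 19 (r>0 drops 1)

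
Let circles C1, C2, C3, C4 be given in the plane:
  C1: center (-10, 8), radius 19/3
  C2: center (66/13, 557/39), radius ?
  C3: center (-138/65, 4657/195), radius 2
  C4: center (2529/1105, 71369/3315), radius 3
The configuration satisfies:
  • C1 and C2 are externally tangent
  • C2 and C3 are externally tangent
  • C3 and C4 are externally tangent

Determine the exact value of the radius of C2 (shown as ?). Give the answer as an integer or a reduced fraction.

1. [ext C1·C2]  r_C2² + (38/3)r_C2 − 680/3 = 0  ⇒  r_C2 = 10 (r>0 drops 1)
2. [ext C2·C3]  r_C2² + 4r_C2 − 140 = 0  ⇒  r_C2 = 10 (r>0 drops 1)

10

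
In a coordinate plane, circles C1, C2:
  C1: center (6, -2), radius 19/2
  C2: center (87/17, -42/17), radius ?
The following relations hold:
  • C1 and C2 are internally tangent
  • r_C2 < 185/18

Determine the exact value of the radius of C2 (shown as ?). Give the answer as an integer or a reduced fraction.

17/2

1. [int C1,C2]  r_C2² − 19r_C2 + 357/4 = 0  ⇒  r_C2 = 17/2 or 21/2
2. given r_C2 < 185/18: keep 17/2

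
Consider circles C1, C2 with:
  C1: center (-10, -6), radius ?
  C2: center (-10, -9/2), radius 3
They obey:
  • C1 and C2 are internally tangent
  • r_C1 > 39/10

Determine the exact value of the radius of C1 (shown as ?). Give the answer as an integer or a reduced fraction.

9/2

1. [int C1,C2]  r_C1² − 6r_C1 + 27/4 = 0  ⇒  r_C1 = 3/2 or 9/2
2. given r_C1 > 39/10: keep 9/2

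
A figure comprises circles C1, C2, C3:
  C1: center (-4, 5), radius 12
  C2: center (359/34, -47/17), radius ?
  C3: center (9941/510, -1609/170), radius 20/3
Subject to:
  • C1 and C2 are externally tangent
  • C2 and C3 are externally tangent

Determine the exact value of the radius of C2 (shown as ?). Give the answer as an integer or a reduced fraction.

9/2

1. [ext C1·C2]  r_C2² + 24r_C2 − 513/4 = 0  ⇒  r_C2 = 9/2 (r>0 drops 1)
2. [ext C2·C3]  r_C2² + (40/3)r_C2 − 321/4 = 0  ⇒  r_C2 = 9/2 (r>0 drops 1)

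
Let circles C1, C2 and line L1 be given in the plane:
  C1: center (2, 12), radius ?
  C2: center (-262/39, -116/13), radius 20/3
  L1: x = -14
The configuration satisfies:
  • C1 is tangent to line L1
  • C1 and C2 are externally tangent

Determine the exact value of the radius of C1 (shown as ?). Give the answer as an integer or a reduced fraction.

1. [C1‖L1]  r_C1² − 256 = 0  ⇒  r_C1 = 16 (r>0 drops 1)
2. [ext C1·C2]  r_C1² + (40/3)r_C1 − 1408/3 = 0  ⇒  r_C1 = 16 (r>0 drops 1)

16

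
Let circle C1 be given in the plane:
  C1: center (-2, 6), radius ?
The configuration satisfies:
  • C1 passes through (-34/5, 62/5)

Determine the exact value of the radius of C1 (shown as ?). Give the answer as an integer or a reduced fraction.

8

1. [C1∋P]  r_C1² − 64 = 0  ⇒  r_C1 = 8 (r>0 drops 1)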